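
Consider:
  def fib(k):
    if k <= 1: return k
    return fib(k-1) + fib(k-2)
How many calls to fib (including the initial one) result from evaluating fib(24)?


Let C(m) = total calls to evaluate fib(m). Then C(0)=C(1)=1, and
C(m) = 1 + C(m-1) + C(m-2) for m >= 2.
Build the table (each entry = 1 + previous two):
  C(0) = 1
  C(1) = 1
  C(2) = 1 + 1 + 1 = 3
  C(3) = 1 + 3 + 1 = 5
  C(4) = 1 + 5 + 3 = 9
  C(5) = 1 + 9 + 5 = 15
  C(6) = 1 + 15 + 9 = 25
  C(7) = 1 + 25 + 15 = 41
  C(8) = 1 + 41 + 25 = 67
  C(9) = 1 + 67 + 41 = 109
  C(10) = 1 + 109 + 67 = 177
  C(11) = 1 + 177 + 109 = 287
  C(12) = 1 + 287 + 177 = 465
  C(13) = 1 + 465 + 287 = 753
  C(14) = 1 + 753 + 465 = 1219
  C(15) = 1 + 1219 + 753 = 1973
  C(16) = 1 + 1973 + 1219 = 3193
  C(17) = 1 + 3193 + 1973 = 5167
  C(18) = 1 + 5167 + 3193 = 8361
  C(19) = 1 + 8361 + 5167 = 13529
  C(20) = 1 + 13529 + 8361 = 21891
  C(21) = 1 + 21891 + 13529 = 35421
  C(22) = 1 + 35421 + 21891 = 57313
  C(23) = 1 + 57313 + 35421 = 92735
  C(24) = 1 + 92735 + 57313 = 150049
Total calls for fib(24) = 150049


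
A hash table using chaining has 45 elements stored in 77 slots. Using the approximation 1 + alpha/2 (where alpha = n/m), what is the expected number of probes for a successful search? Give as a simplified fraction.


Load factor alpha = n/m = 45/77
Expected probes = 1 + alpha/2 = 1 + 45/(2*77)
= 1 + 45/154
= 154/154 + 45/154
= 199/154


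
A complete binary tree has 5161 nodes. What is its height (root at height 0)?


In a complete binary tree, level k holds nodes 2^k .. 2^(k+1)-1 (1-indexed).
Height = floor(log2(n)) = floor(log2(5161)) = 12
Check: 2^12 = 4096 <= 5161 < 8192 = 2^13


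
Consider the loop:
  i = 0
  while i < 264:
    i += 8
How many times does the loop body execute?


Starting at i = 0, each iteration adds 8.
Iterations until i >= 264:
  Iteration 1: i = 0 -> i = 8
  Iteration 2: i = 8 -> i = 16
  Iteration 3: i = 16 -> i = 24
  Iteration 4: i = 24 -> i = 32
  Iteration 5: i = 32 -> i = 40
  Iteration 6: i = 40 -> i = 48
  Iteration 7: i = 48 -> i = 56
  Iteration 8: i = 56 -> i = 64
  ... continuing ...
Total iterations = ceil(264/8) = 33


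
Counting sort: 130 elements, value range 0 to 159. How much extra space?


n = 130 (output array)
k = 160 (count array for 160 distinct values)
Extra space = 130 + 160 = 290


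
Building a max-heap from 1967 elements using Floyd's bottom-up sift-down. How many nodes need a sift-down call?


In a heap of 1967 elements (0-indexed array):
  Last element index: 1966
  Parent of last element: floor((1966 - 1) / 2) = 982
  Internal nodes: indices 0 to 982
  Count = floor(1967/2) = 983


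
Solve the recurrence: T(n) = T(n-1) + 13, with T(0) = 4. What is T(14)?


Unrolling the recurrence:
T(14) = T(13) + 13
       = T(12) + 13 + 13
       = T(11) + 13*3
       ...
       = T(0) + 13*14
       = 4 + 182 = 186


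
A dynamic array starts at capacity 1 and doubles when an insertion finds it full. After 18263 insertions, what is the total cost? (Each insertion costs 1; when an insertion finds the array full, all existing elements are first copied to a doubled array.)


Insertion cost: 18263 (one per element)
Resizes occur just before inserting elements 2, 3, 5, 9, ...
Elements copied at each resize: 1 + 2 + 4 + 8 + 16 + 32 + 64 + 128 + 256 + 512 + 1024 + 2048 + 4096 + 8192 + 16384
Sum of copies = 32767 (geometric series: 2^k - 1)
Total = 18263 + 32767 = 51030


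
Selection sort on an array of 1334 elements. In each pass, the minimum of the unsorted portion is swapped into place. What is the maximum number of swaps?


Selection sort performs one swap per pass:
  Pass 1: find min in positions 0 to 1333, swap with position 0
  Pass 2: find min in positions 1 to 1333, swap with position 1
  Pass 3: find min in positions 2 to 1333, swap with position 2
  Pass 4: find min in positions 3 to 1333, swap with position 3
  Pass 5: find min in positions 4 to 1333, swap with position 4
  ... (1328 more passes)
Total passes (and swaps) = n - 1 = 1334 - 1 = 1333


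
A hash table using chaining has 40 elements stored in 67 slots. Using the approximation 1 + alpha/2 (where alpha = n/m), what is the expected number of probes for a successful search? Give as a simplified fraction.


Load factor alpha = n/m = 40/67
Expected probes = 1 + alpha/2 = 1 + 40/(2*67)
= 1 + 40/134
= 134/134 + 40/134
= 174/134
Simplify: 87/67


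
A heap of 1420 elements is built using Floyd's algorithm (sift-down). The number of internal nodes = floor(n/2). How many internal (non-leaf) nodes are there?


Leaf nodes occupy roughly half the array.
Sift-down is called for each internal node, starting from the last one.
Internal nodes = floor(n/2) = floor(1420/2) = 710


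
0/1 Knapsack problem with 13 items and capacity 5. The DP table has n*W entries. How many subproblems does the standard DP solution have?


The DP table is indexed by (item, capacity).
Rows: 13 items
Columns: 5 capacity values (1 to W)
Total subproblems = 13 * 5 = 65


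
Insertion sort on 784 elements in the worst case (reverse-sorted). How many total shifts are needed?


In the worst case (reverse-sorted), each element shifts past all previous:
  Element 1: 1 shifts
  Element 2: 2 shifts
  Element 3: 3 shifts
  Element 4: 4 shifts
  Element 5: 5 shifts
  ...
  Element 783: 783 shifts
Total = 1 + 2 + ... + 783
= 784*(784-1)/2 = 306936


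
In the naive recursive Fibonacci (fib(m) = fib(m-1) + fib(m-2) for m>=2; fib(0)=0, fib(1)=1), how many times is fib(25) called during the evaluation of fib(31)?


Let N(m) = number of times fib(m) is called while evaluating fib(31).
N(31) = 1 (the initial call).
N(30) = 1 (only fib(31) calls it).
For 1 <= m <= 29: fib(m) is called by fib(m+1) and fib(m+2), so
  N(m) = N(m+1) + N(m+2).
fib(0) is called only by fib(2), so N(0) = N(2).
Walk down from m=31:
  N(31)=1, N(30)=1, N(29)=2, N(28)=3, N(27)=5, N(26)=8, N(25)=13
N(25) = 13


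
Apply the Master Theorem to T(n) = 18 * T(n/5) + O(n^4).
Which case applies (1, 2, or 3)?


The Master Theorem: T(n) = a*T(n/b) + O(n^c)
  a = 18, b = 5, c = 4
log_b(a) = log_5(18) ~ 1.796
Compare b^c with a: 5^4 = 625 > 18, so c > log_b(a).
Since c > log_b(a), Case 3 applies.
T(n) = O(n^4)
Master Theorem case = 3


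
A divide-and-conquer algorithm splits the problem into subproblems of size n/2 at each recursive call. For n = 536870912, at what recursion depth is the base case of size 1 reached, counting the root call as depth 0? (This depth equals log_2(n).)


At each depth, the problem size is divided by 2:
  Depth 0: problem size = 536870912
  Depth 1: problem size = 268435456
  Depth 2: problem size = 134217728
  Depth 3: problem size = 67108864
  Depth 4: problem size = 33554432
  Depth 5: problem size = 16777216
  Depth 6: problem size = 8388608
  Depth 7: problem size = 4194304
  Depth 8: problem size = 2097152
  Depth 9: problem size = 1048576
  Depth 10: problem size = 524288
  Depth 11: problem size = 262144
  Depth 12: problem size = 131072
  Depth 13: problem size = 65536
  Depth 14: problem size = 32768
  Depth 15: problem size = 16384
  Depth 16: problem size = 8192
  Depth 17: problem size = 4096
  Depth 18: problem size = 2048
  Depth 19: problem size = 1024
  Depth 20: problem size = 512
  Depth 21: problem size = 256
  Depth 22: problem size = 128
  Depth 23: problem size = 64
  Depth 24: problem size = 32
  Depth 25: problem size = 16
  Depth 26: problem size = 8
  Depth 27: problem size = 4
  Depth 28: problem size = 2
  Depth 29: problem size = 1 (base case)
The base case is reached at depth log_2(536870912) = 29 (the tree has 30 levels counting depth 0, but the depth asked for is 29).
Recursion depth = 29


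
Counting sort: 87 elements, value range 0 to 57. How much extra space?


n = 87 (output array)
k = 58 (count array for 58 distinct values)
Extra space = 87 + 58 = 145


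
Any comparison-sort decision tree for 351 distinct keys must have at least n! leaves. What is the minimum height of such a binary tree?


A binary decision tree of height h has at most 2^h leaves and needs at least n! of them, so h >= ceil(log2(n!)).
351! is far too large to multiply out, so use Stirling's series:
  ln(n!) ~ n ln n - n + (1/2) ln(2 pi n) + 1/(12n)  (error below 1/(360 n^3), negligible here)
  ln(351) = 5.8607862
  n ln n = 351 * 5.8607862 = 2057.1360
  (1/2) ln(2 pi * 351) = (1/2) ln(2205.3980) = 3.8493
  1/(12*351) = 0.0002
  ln(351!) ~ 2057.1360 - 351 + 3.8493 + 0.0002 = 1709.9855
Convert to base 2: log2(351!) = 1709.9855 / ln 2 = 1709.9855 / 0.69314718 = 2466.9876
ceil(2466.9876) = 2467


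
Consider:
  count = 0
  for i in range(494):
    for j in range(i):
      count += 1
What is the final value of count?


For each i, the inner loop runs i times:
  i=0: inner runs 0 times
  i=1: inner runs 1 time
  i=2: inner runs 2 times
  i=3: inner runs 3 times
  i=4: inner runs 4 times
  i=5: inner runs 5 times
  i=6: inner runs 6 times
  i=7: inner runs 7 times
  ...
Total = 0 + 1 + 2 + ... + 493 = 494*(494-1)/2 = 121771


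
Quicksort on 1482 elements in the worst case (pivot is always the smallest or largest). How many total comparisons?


In the worst case, each partition step picks the worst pivot:
  Partition 1: 1481 comparisons (n-1 elements to compare)
  Partition 2: 1480 comparisons
  Partition 3: 1479 comparisons
  Partition 4: 1478 comparisons
  Partition 5: 1477 comparisons
  ...
  Last partition: 0 comparisons
Total = (n-1) + (n-2) + ... + 1 + 0 = n*(n-1)/2
= 1482*1481/2 = 1097421


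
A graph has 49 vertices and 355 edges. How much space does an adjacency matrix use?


Adjacency matrix: V x V grid of entries
Space = V^2 = 49^2 = 49 * 49 = 2401


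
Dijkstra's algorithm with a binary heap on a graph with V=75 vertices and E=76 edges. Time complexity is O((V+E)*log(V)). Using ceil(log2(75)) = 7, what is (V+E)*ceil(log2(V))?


Dijkstra with a binary heap: each vertex is extracted once, each edge may relax once.
Each heap operation costs O(log V).
V + E = 75 + 76 = 151
ceil(log2(75)) = 7 (since 2^6 = 64 < 75 <= 128 = 2^7)
Total heap work = (V+E) * ceil(log2(V)) = 151 * 7 = 1057


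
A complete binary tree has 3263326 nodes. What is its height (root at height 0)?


In a complete binary tree, level k holds nodes 2^k .. 2^(k+1)-1 (1-indexed).
Height = floor(log2(n)) = floor(log2(3263326)) = 21
Check: 2^21 = 2097152 <= 3263326 < 4194304 = 2^22


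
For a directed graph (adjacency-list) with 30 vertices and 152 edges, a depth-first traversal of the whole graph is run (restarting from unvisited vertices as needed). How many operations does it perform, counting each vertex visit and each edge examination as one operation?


A full DFS traversal visits each vertex once and examines each edge once.
V = 30
E = 152
Sum = 30 + 152 = 182


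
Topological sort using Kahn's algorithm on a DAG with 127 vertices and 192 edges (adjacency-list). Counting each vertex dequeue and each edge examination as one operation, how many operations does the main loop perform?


Kahn's algorithm:
  1. Compute in-degrees: O(V + E)
  2. Process queue: each vertex dequeued once (O(V))
     each edge examined once (O(E))
Total = V + E = 127 + 192 = 319


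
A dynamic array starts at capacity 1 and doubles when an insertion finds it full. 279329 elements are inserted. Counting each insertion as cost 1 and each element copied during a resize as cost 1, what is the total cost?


n = 279329
Insertion costs: 279329
Resizes copy 1, 2, 4, ... up to the largest power of 2 that is <= n-1 = 279328, i.e. 262144.
Copy costs = 1 + 2 + 4 + 8 + 16 + 32 + 64 + 128 + 256 + 512 + 1024 + 2048 + 4096 + 8192 + 16384 + 32768 + 65536 + 131072 + 262144 = 524287
Total = 279329 + 524287 = 803616


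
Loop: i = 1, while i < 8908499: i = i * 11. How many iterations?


i multiplies by 11 each step:
i = 1 -> 11 -> 121 -> 1331 -> 14641 -> 161051 -> 1771561 -> 19487171 (stop)
Iterations = ceil(log_11(8908499)) = 7


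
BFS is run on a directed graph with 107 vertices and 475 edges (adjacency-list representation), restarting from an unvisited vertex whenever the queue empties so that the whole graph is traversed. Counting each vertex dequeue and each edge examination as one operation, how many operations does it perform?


A full BFS traversal dequeues each vertex exactly once and examines each directed edge exactly once.
V = 107 (vertex processing cost)
E = 475 (edge examination cost)
Total operations proportional to V + E = 107 + 475 = 582


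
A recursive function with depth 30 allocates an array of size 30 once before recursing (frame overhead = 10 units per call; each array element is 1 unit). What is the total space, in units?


Array allocation: 30 units (allocated once)
Stack frames: 30 deep * 10 per frame = 300 units
Total = 30 + 300 = 330


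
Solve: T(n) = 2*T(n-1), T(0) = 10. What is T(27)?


Unrolling:
T(27) = 2*T(26) = 2^2*T(25) = ... = 2^27*T(0)
= 2^27 * 10
= 134217728 * 10 = 1342177280


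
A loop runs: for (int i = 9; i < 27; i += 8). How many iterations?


Loop starts at i = 9, increments by 8, stops when i >= 27.
Number of iterations = ceil((27 - 9) / 8)
= ceil(18 / 8)
= 3


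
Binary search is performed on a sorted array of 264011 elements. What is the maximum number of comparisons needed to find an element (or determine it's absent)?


Binary search halves the search space each comparison:
  Step 1: search space = 264011 -> 132005
  Step 2: search space = 132005 -> 66002
  Step 3: search space = 66002 -> 33001
  Step 4: search space = 33001 -> 16500
  Step 5: search space = 16500 -> 8250
  Step 6: search space = 8250 -> 4125
  Step 7: search space = 4125 -> 2062
  Step 8: search space = 2062 -> 1031
  Step 9: search space = 1031 -> 515
  Step 10: search space = 515 -> 257
  Step 11: search space = 257 -> 128
  Step 12: search space = 128 -> 64
  Step 13: search space = 64 -> 32
  Step 14: search space = 32 -> 16
  Step 15: search space = 16 -> 8
  Step 16: search space = 8 -> 4
  Step 17: search space = 4 -> 2
  Step 18: search space = 2 -> 1
  Step 19: search space = 1 (final check)
Maximum comparisons = floor(log2(264011)) + 1 = 18 + 1 = 19


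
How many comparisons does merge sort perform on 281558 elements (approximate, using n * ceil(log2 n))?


Recursion depth: ceil(log2(281558)) = 19
Each recursion level merges n = 281558 elements
Total = 281558 * 19 = 5349602


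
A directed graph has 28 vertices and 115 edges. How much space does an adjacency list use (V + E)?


Adjacency list: one list head per vertex + one entry per edge
Vertex heads: 28
Edge entries: 115
Total = 28 + 115 = 143


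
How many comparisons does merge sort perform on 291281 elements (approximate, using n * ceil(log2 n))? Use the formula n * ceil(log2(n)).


Recursion depth: ceil(log2(291281)) = 19
Each recursion level merges n = 291281 elements
Total = 291281 * 19 = 5534339


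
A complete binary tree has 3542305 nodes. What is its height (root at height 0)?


In a complete binary tree, level k holds nodes 2^k .. 2^(k+1)-1 (1-indexed).
Height = floor(log2(n)) = floor(log2(3542305)) = 21
Check: 2^21 = 2097152 <= 3542305 < 4194304 = 2^22


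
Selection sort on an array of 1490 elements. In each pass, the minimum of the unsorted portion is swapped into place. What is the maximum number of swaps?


Selection sort performs one swap per pass:
  Pass 1: find min in positions 0 to 1489, swap with position 0
  Pass 2: find min in positions 1 to 1489, swap with position 1
  Pass 3: find min in positions 2 to 1489, swap with position 2
  Pass 4: find min in positions 3 to 1489, swap with position 3
  Pass 5: find min in positions 4 to 1489, swap with position 4
  ... (1484 more passes)
Total passes (and swaps) = n - 1 = 1490 - 1 = 1489


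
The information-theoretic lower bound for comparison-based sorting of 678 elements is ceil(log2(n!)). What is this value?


A binary decision tree of height h has at most 2^h leaves and needs at least n! of them, so h >= ceil(log2(n!)).
678! is far too large to multiply out, so use Stirling's series:
  ln(n!) ~ n ln n - n + (1/2) ln(2 pi n) + 1/(12n)  (error below 1/(360 n^3), negligible here)
  ln(678) = 6.5191473
  n ln n = 678 * 6.5191473 = 4419.9819
  (1/2) ln(2 pi * 678) = (1/2) ln(4259.9996) = 4.1785
  1/(12*678) = 0.0001
  ln(678!) ~ 4419.9819 - 678 + 4.1785 + 0.0001 = 3746.1605
Convert to base 2: log2(678!) = 3746.1605 / ln 2 = 3746.1605 / 0.69314718 = 5404.5672
ceil(5404.5672) = 5405


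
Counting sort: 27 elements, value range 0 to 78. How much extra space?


n = 27 (output array)
k = 79 (count array for 79 distinct values)
Extra space = 27 + 79 = 106


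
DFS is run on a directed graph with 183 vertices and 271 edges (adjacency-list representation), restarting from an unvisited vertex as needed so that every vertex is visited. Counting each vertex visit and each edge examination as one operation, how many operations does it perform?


A full DFS traversal processes each vertex exactly once (push/pop on stack).
Each directed edge is examined once.
V = 183, E = 271
V + E = 454


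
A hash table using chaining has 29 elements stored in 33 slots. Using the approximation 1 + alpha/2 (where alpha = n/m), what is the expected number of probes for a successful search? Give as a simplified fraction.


Load factor alpha = n/m = 29/33
Expected probes = 1 + alpha/2 = 1 + 29/(2*33)
= 1 + 29/66
= 66/66 + 29/66
= 95/66


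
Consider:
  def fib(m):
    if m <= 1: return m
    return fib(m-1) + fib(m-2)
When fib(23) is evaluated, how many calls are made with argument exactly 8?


Let N(m) = number of times fib(m) is called while evaluating fib(23).
N(23) = 1 (the initial call).
N(22) = 1 (only fib(23) calls it).
For 1 <= m <= 21: fib(m) is called by fib(m+1) and fib(m+2), so
  N(m) = N(m+1) + N(m+2).
fib(0) is called only by fib(2), so N(0) = N(2).
Walk down from m=23:
  N(23)=1, N(22)=1, N(21)=2, N(20)=3, N(19)=5, N(18)=8, N(17)=13, N(16)=21, N(15)=34, N(14)=55, N(13)=89, N(12)=144, N(11)=233, N(10)=377, N(9)=610, N(8)=987
N(8) = 987


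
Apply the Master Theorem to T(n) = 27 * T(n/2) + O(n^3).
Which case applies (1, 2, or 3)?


The Master Theorem: T(n) = a*T(n/b) + O(n^c)
  a = 27, b = 2, c = 3
log_b(a) = log_2(27) ~ 4.755
Compare b^c with a: 2^3 = 8 < 27, so c < log_b(a).
Since c < log_b(a), Case 1 applies.
T(n) = O(n^(log_2 27)) ~ O(n^4.755)
Master Theorem case = 1


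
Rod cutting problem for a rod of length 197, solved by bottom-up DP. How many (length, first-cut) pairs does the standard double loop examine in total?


For each subproblem length i = 1..197, the inner loop considers i possible first cuts.
Total = 1 + 2 + ... + 197
= 197*(197+1)/2
= 197*198/2 = 19503


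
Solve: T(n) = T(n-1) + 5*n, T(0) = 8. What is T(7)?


Expanding the recurrence:
T(7) = T(6) + 5*7
       = T(5) + 5*6 + 5*7
       ...
       = T(0) + 5*(1 + 2 + ... + 7)
       = 8 + 5 * 7*8/2
       = 8 + 5 * 28
       = 8 + 140 = 148


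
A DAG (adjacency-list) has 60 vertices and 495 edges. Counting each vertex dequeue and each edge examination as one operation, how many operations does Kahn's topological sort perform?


V = 60 (vertex processing)
E = 495 (edge processing)
V + E = 60 + 495 = 555


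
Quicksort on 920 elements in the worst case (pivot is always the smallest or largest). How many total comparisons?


In the worst case, each partition step picks the worst pivot:
  Partition 1: 919 comparisons (n-1 elements to compare)
  Partition 2: 918 comparisons
  Partition 3: 917 comparisons
  Partition 4: 916 comparisons
  Partition 5: 915 comparisons
  ...
  Last partition: 0 comparisons
Total = (n-1) + (n-2) + ... + 1 + 0 = n*(n-1)/2
= 920*919/2 = 422740


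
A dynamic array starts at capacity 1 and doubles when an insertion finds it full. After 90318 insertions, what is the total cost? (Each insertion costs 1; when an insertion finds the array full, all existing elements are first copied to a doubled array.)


Insertion cost: 90318 (one per element)
Resizes occur just before inserting elements 2, 3, 5, 9, ...
Elements copied at each resize: 1 + 2 + 4 + 8 + 16 + 32 + 64 + 128 + 256 + 512 + 1024 + 2048 + 4096 + 8192 + 16384 + 32768 + 65536
Sum of copies = 131071 (geometric series: 2^k - 1)
Total = 90318 + 131071 = 221389


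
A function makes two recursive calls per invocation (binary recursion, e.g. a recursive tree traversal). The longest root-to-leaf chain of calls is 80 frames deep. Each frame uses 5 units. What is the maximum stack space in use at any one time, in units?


Binary recursion: the two calls run one after the other, so only one root-to-leaf chain of frames is on the stack at a time.
Maximum depth (longest chain) = 80 frames
Each frame = 5 units
Max stack space = 80 * 5 = 400


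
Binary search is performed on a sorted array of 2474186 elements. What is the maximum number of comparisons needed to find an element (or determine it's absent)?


Binary search halves the search space each comparison:
  Step 1: search space = 2474186 -> 1237093
  Step 2: search space = 1237093 -> 618546
  Step 3: search space = 618546 -> 309273
  Step 4: search space = 309273 -> 154636
  Step 5: search space = 154636 -> 77318
  Step 6: search space = 77318 -> 38659
  Step 7: search space = 38659 -> 19329
  Step 8: search space = 19329 -> 9664
  Step 9: search space = 9664 -> 4832
  Step 10: search space = 4832 -> 2416
  Step 11: search space = 2416 -> 1208
  Step 12: search space = 1208 -> 604
  Step 13: search space = 604 -> 302
  Step 14: search space = 302 -> 151
  Step 15: search space = 151 -> 75
  Step 16: search space = 75 -> 37
  Step 17: search space = 37 -> 18
  Step 18: search space = 18 -> 9
  Step 19: search space = 9 -> 4
  Step 20: search space = 4 -> 2
  Step 21: search space = 2 -> 1
  Step 22: search space = 1 (final check)
Maximum comparisons = floor(log2(2474186)) + 1 = 21 + 1 = 22


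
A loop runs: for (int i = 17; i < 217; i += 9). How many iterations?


Loop starts at i = 17, increments by 9, stops when i >= 217.
Number of iterations = ceil((217 - 17) / 9)
= ceil(200 / 9)
= 23


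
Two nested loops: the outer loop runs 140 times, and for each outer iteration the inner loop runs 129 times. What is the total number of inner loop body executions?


Outer loop: 140 iterations
Inner loop: 129 iterations per outer iteration
Total = 140 * 129 = 18060


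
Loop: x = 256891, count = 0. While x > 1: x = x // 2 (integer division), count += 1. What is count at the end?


The variable x halves each step:
x = 256891 -> 128445 -> 64222 -> 32111 -> 16055 -> 8027 -> 4013 -> 2006 -> 1003 -> 501 -> 250 -> 125 -> 62 -> 31 -> 15 -> 7 -> 3 -> 1
Number of halvings = floor(log2(256891)) = 17


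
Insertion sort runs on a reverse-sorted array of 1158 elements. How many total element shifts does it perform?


Sum of shifts = 1 + 2 + 3 + ... + 1157
= 1158 * 1157 / 2
= 1339806 / 2
= 669903


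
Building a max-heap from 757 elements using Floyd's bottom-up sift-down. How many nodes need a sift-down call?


In a heap of 757 elements (0-indexed array):
  Last element index: 756
  Parent of last element: floor((756 - 1) / 2) = 377
  Internal nodes: indices 0 to 377
  Count = floor(757/2) = 378


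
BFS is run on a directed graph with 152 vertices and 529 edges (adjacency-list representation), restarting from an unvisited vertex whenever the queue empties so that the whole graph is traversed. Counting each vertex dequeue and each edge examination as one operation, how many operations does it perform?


A full BFS traversal dequeues each vertex exactly once and examines each directed edge exactly once.
V = 152 (vertex processing cost)
E = 529 (edge examination cost)
Total operations proportional to V + E = 152 + 529 = 681


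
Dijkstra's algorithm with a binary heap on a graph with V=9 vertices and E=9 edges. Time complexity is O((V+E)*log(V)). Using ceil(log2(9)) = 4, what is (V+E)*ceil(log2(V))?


Dijkstra with a binary heap: each vertex is extracted once, each edge may relax once.
Each heap operation costs O(log V).
V + E = 9 + 9 = 18
ceil(log2(9)) = 4 (since 2^3 = 8 < 9 <= 16 = 2^4)
Total heap work = (V+E) * ceil(log2(V)) = 18 * 4 = 72


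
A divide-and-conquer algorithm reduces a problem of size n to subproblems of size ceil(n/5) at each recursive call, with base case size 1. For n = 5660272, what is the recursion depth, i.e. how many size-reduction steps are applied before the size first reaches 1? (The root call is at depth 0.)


Each step divides the size by 5 (rounding up); after k steps the size is ceil(n/5^k), which equals 1 exactly when 5^k >= n.
So the depth is the smallest k with 5^k >= 5660272, i.e. ceil(log_5(5660272)).
5^9 = 1953125 < 5660272 <= 9765625 = 5^10
Recursion depth = 10


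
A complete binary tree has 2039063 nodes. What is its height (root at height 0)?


In a complete binary tree, level k holds nodes 2^k .. 2^(k+1)-1 (1-indexed).
Height = floor(log2(n)) = floor(log2(2039063)) = 20
Check: 2^20 = 1048576 <= 2039063 < 2097152 = 2^21


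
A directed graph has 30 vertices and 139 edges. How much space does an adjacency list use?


Adjacency list: one list head per vertex + one entry per edge
Vertex heads: 30
Edge entries: 139
Total = 30 + 139 = 169


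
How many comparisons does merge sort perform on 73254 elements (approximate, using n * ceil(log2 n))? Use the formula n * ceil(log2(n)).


Recursion depth: ceil(log2(73254)) = 17
Each recursion level merges n = 73254 elements
Total = 73254 * 17 = 1245318


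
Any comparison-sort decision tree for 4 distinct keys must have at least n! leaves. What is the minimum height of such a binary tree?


A binary decision tree of height h has at most 2^h leaves and needs at least n! of them, so h >= ceil(log2(n!)).
Compute 4! as a running product:
  x2 = 2, x3 = 6, x4 = 24
4! = 24
Bracket between powers of 2:
  2^4 = 16 < 24 <= 32 = 2^5
So ceil(log2(4!)) = 5


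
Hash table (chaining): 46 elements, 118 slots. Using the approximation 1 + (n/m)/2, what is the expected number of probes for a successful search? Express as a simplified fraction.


Computing expected probes:
alpha = 46/118
= 1 + alpha/2
= 1 + 46/(2*118)
= (2*118 + 46) / (2*118)
= 282/236 = 141/118


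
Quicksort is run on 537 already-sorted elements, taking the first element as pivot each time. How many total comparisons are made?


Sum of comparisons per partition:
536 + 535 + ... + 1 + 0
= 537 * (537 - 1) / 2
= 537 * 536 / 2
= 143916


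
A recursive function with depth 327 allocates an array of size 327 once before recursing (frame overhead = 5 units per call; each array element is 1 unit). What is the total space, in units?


Array allocation: 327 units (allocated once)
Stack frames: 327 deep * 5 per frame = 1635 units
Total = 327 + 1635 = 1962


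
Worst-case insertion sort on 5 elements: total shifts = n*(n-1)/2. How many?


Sum of shifts = 1 + 2 + 3 + ... + 4
= 5 * 4 / 2
= 20 / 2
= 10


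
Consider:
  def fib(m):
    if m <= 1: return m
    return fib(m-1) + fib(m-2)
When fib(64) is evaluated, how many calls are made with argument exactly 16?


Let N(m) = number of times fib(m) is called while evaluating fib(64).
N(64) = 1 (the initial call).
N(63) = 1 (only fib(64) calls it).
For 1 <= m <= 62: fib(m) is called by fib(m+1) and fib(m+2), so
  N(m) = N(m+1) + N(m+2).
fib(0) is called only by fib(2), so N(0) = N(2).
Walk down from m=64:
  N(64)=1, N(63)=1, N(62)=2, N(61)=3, N(60)=5, N(59)=8, N(58)=13, N(57)=21, N(56)=34, N(55)=55, N(54)=89, N(53)=144, N(52)=233, N(51)=377, N(50)=610, N(49)=987, N(48)=1597, N(47)=2584, N(46)=4181, N(45)=6765, N(44)=10946, N(43)=17711, N(42)=28657, N(41)=46368, N(40)=75025, N(39)=121393, N(38)=196418, N(37)=317811, N(36)=514229, N(35)=832040, N(34)=1346269, N(33)=2178309, N(32)=3524578, N(31)=5702887, N(30)=9227465, N(29)=14930352, N(28)=24157817, N(27)=39088169, N(26)=63245986, N(25)=102334155, N(24)=165580141, N(23)=267914296, N(22)=433494437, N(21)=701408733, N(20)=1134903170, N(19)=1836311903, N(18)=2971215073, N(17)=4807526976, N(16)=7778742049
N(16) = 7778742049


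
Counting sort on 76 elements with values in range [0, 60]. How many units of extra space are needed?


Output array size: 76 (to store sorted result)
Count array size: 61 (one slot per possible value, range 0 to 60)
Total extra space = 76 + 61 = 137


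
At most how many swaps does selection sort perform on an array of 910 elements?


Each of the 909 passes places one element in its final position.
Pass 1: swap minimum into position 0
Pass 2: swap minimum of remaining into position 1
...
Pass 909: last two elements, one swap
Maximum swaps = 910 - 1 = 909


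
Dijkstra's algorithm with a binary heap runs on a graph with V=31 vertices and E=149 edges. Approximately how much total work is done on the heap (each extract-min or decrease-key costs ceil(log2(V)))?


Dijkstra with a binary heap: each vertex is extracted once, each edge may relax once.
Each heap operation costs O(log V).
V + E = 31 + 149 = 180
ceil(log2(31)) = 5 (since 2^4 = 16 < 31 <= 32 = 2^5)
Total heap work = (V+E) * ceil(log2(V)) = 180 * 5 = 900


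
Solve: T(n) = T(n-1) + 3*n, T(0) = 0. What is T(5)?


Expanding the recurrence:
T(5) = T(4) + 3*5
       = T(3) + 3*4 + 3*5
       ...
       = T(0) + 3*(1 + 2 + ... + 5)
       = 0 + 3 * 5*6/2
       = 0 + 3 * 15
       = 0 + 45 = 45


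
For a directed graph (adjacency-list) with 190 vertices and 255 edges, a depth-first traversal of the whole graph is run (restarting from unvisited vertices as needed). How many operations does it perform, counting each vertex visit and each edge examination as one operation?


A full DFS traversal visits each vertex once and examines each edge once.
V = 190
E = 255
Sum = 190 + 255 = 445


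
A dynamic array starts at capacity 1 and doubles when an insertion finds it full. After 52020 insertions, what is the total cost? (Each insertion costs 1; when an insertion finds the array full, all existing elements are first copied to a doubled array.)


Insertion cost: 52020 (one per element)
Resizes occur just before inserting elements 2, 3, 5, 9, ...
Elements copied at each resize: 1 + 2 + 4 + 8 + 16 + 32 + 64 + 128 + 256 + 512 + 1024 + 2048 + 4096 + 8192 + 16384 + 32768
Sum of copies = 65535 (geometric series: 2^k - 1)
Total = 52020 + 65535 = 117555


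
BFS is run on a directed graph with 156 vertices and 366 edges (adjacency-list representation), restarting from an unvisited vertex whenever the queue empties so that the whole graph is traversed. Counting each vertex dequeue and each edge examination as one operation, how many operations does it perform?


A full BFS traversal dequeues each vertex exactly once and examines each directed edge exactly once.
V = 156 (vertex processing cost)
E = 366 (edge examination cost)
Total operations proportional to V + E = 156 + 366 = 522


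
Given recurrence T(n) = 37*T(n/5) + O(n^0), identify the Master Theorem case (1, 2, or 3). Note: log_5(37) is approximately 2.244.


Master Theorem parameters: a=37, b=5, c=0
log_b(a) = 2.244
Compare b^c with a: 5^0 = 1 < 37, so c < log_b(a).
Comparing c=0 vs log_b(a)=2.244:
0 < 2.244 => Case 1
Result: T(n) = O(n^(log_5 37)) ~ O(n^2.244)
Master Theorem case = 1


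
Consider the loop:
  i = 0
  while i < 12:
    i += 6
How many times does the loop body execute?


Starting at i = 0, each iteration adds 6.
Iterations until i >= 12:
  Iteration 1: i = 0 -> i = 6
  Iteration 2: i = 6 -> i = 12
Total iterations = ceil(12/6) = 2


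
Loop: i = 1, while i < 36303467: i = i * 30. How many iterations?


i multiplies by 30 each step:
i = 1 -> 30 -> 900 -> 27000 -> 810000 -> 24300000 -> 729000000 (stop)
Iterations = ceil(log_30(36303467)) = 6


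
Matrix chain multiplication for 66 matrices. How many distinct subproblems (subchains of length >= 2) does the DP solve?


Subproblems are indexed by (i, j) where i < j.
Number of such pairs = n*(n-1)/2
= 66 * 65 / 2
= 2145


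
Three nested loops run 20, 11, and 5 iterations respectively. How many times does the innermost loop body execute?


Loop 1 (outermost): 20 iterations
Loop 2 (middle): 11 iterations per outer
Loop 3 (innermost): 5 iterations per middle
Total = 20 * 11 * 5 = 1100


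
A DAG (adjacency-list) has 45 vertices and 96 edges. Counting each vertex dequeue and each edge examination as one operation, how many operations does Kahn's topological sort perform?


V = 45 (vertex processing)
E = 96 (edge processing)
V + E = 45 + 96 = 141


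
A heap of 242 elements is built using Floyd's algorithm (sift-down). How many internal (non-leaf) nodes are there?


Leaf nodes occupy roughly half the array.
Sift-down is called for each internal node, starting from the last one.
Internal nodes = floor(n/2) = floor(242/2) = 121


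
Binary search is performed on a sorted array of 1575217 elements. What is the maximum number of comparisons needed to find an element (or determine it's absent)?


Binary search halves the search space each comparison:
  Step 1: search space = 1575217 -> 787608
  Step 2: search space = 787608 -> 393804
  Step 3: search space = 393804 -> 196902
  Step 4: search space = 196902 -> 98451
  Step 5: search space = 98451 -> 49225
  Step 6: search space = 49225 -> 24612
  Step 7: search space = 24612 -> 12306
  Step 8: search space = 12306 -> 6153
  Step 9: search space = 6153 -> 3076
  Step 10: search space = 3076 -> 1538
  Step 11: search space = 1538 -> 769
  Step 12: search space = 769 -> 384
  Step 13: search space = 384 -> 192
  Step 14: search space = 192 -> 96
  Step 15: search space = 96 -> 48
  Step 16: search space = 48 -> 24
  Step 17: search space = 24 -> 12
  Step 18: search space = 12 -> 6
  Step 19: search space = 6 -> 3
  Step 20: search space = 3 -> 1
  Step 21: search space = 1 (final check)
Maximum comparisons = floor(log2(1575217)) + 1 = 20 + 1 = 21


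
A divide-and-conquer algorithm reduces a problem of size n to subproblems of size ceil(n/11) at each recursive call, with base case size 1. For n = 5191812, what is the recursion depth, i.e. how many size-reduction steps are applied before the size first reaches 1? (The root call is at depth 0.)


Each step divides the size by 11 (rounding up); after k steps the size is ceil(n/11^k), which equals 1 exactly when 11^k >= n.
So the depth is the smallest k with 11^k >= 5191812, i.e. ceil(log_11(5191812)).
11^6 = 1771561 < 5191812 <= 19487171 = 11^7
Recursion depth = 7


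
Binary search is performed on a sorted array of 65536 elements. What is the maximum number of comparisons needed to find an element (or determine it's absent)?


Binary search halves the search space each comparison:
  Step 1: search space = 65536 -> 32768
  Step 2: search space = 32768 -> 16384
  Step 3: search space = 16384 -> 8192
  Step 4: search space = 8192 -> 4096
  Step 5: search space = 4096 -> 2048
  Step 6: search space = 2048 -> 1024
  Step 7: search space = 1024 -> 512
  Step 8: search space = 512 -> 256
  Step 9: search space = 256 -> 128
  Step 10: search space = 128 -> 64
  Step 11: search space = 64 -> 32
  Step 12: search space = 32 -> 16
  Step 13: search space = 16 -> 8
  Step 14: search space = 8 -> 4
  Step 15: search space = 4 -> 2
  Step 16: search space = 2 -> 1
  Step 17: search space = 1 (final check)
Maximum comparisons = floor(log2(65536)) + 1 = 16 + 1 = 17


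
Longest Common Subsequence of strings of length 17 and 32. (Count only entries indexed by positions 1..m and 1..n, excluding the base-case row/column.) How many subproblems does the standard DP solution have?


DP table indexed by positions in both strings.
First string: 17 positions
Second string: 32 positions
Total = 17 * 32 = 544


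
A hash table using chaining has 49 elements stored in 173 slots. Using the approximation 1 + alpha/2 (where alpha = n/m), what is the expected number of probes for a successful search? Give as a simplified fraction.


Load factor alpha = n/m = 49/173
Expected probes = 1 + alpha/2 = 1 + 49/(2*173)
= 1 + 49/346
= 346/346 + 49/346
= 395/346


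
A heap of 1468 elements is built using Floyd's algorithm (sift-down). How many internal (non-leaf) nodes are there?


Leaf nodes occupy roughly half the array.
Sift-down is called for each internal node, starting from the last one.
Internal nodes = floor(n/2) = floor(1468/2) = 734


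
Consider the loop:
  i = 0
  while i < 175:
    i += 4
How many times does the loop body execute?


Starting at i = 0, each iteration adds 4.
Iterations until i >= 175:
  Iteration 1: i = 0 -> i = 4
  Iteration 2: i = 4 -> i = 8
  Iteration 3: i = 8 -> i = 12
  Iteration 4: i = 12 -> i = 16
  Iteration 5: i = 16 -> i = 20
  Iteration 6: i = 20 -> i = 24
  Iteration 7: i = 24 -> i = 28
  Iteration 8: i = 28 -> i = 32
  ... continuing ...
Total iterations = ceil(175/4) = 44


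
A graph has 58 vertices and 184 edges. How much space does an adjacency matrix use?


Adjacency matrix: V x V grid of entries
Space = V^2 = 58^2 = 58 * 58 = 3364


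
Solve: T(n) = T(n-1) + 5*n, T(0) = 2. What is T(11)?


Expanding the recurrence:
T(11) = T(10) + 5*11
       = T(9) + 5*10 + 5*11
       ...
       = T(0) + 5*(1 + 2 + ... + 11)
       = 2 + 5 * 11*12/2
       = 2 + 5 * 66
       = 2 + 330 = 332


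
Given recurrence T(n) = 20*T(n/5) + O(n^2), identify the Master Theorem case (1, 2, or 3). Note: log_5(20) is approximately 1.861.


Master Theorem parameters: a=20, b=5, c=2
log_b(a) = 1.861
Compare b^c with a: 5^2 = 25 > 20, so c > log_b(a).
Comparing c=2 vs log_b(a)=1.861:
2 > 1.861 => Case 3
Result: T(n) = O(n^2)
Master Theorem case = 3


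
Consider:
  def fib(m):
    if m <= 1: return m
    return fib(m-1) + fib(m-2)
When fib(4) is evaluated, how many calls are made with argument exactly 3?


Let N(m) = number of times fib(m) is called while evaluating fib(4).
N(4) = 1 (the initial call).
N(3) = 1 (only fib(4) calls it).
For 1 <= m <= 2: fib(m) is called by fib(m+1) and fib(m+2), so
  N(m) = N(m+1) + N(m+2).
fib(0) is called only by fib(2), so N(0) = N(2).
Walk down from m=4:
  N(4)=1, N(3)=1
N(3) = 1


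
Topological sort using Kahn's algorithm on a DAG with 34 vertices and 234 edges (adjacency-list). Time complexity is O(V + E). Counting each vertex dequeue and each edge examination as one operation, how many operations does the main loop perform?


Kahn's algorithm:
  1. Compute in-degrees: O(V + E)
  2. Process queue: each vertex dequeued once (O(V))
     each edge examined once (O(E))
Total = V + E = 34 + 234 = 268


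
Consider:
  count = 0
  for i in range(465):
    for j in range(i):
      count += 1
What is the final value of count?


For each i, the inner loop runs i times:
  i=0: inner runs 0 times
  i=1: inner runs 1 time
  i=2: inner runs 2 times
  i=3: inner runs 3 times
  i=4: inner runs 4 times
  i=5: inner runs 5 times
  i=6: inner runs 6 times
  i=7: inner runs 7 times
  ...
Total = 0 + 1 + 2 + ... + 464 = 465*(465-1)/2 = 107880


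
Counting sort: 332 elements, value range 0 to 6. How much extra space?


n = 332 (output array)
k = 7 (count array for 7 distinct values)
Extra space = 332 + 7 = 339


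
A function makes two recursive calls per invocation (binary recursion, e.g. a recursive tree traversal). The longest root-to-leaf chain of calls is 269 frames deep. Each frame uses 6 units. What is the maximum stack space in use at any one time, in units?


Binary recursion: the two calls run one after the other, so only one root-to-leaf chain of frames is on the stack at a time.
Maximum depth (longest chain) = 269 frames
Each frame = 6 units
Max stack space = 269 * 6 = 1614


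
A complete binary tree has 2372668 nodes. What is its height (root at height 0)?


In a complete binary tree, level k holds nodes 2^k .. 2^(k+1)-1 (1-indexed).
Height = floor(log2(n)) = floor(log2(2372668)) = 21
Check: 2^21 = 2097152 <= 2372668 < 4194304 = 2^22


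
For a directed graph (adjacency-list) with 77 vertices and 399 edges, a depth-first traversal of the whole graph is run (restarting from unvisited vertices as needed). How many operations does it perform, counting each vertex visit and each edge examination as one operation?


A full DFS traversal visits each vertex once and examines each edge once.
V = 77
E = 399
Sum = 77 + 399 = 476
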